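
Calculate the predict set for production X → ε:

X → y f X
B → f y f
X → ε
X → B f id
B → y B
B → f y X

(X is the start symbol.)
PREDICT(X → ε) = (FIRST(RHS) \ {ε}) ∪ (FOLLOW(X) if ε ∈ FIRST(RHS), i.e. RHS ⇒* ε)
The right-hand side is ε (FIRST(ε) = { ε }), so the predict set is FOLLOW(X) = { $, 'f' }
PREDICT(X → ε) = { $, 'f' }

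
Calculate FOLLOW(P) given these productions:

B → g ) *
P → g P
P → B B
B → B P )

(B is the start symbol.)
{ ')' }

To compute FOLLOW(P), find every occurrence of P on a right-hand side N → α P β: add FIRST(β) \ {ε}, and if β is empty or nullable also add FOLLOW(N). Iterate to a fixed point.

In P → g P: P is at the end; this adds FOLLOW(P) to itself — nothing new
In B → B P ): P is followed by ')', add FIRST(')') \ {ε} = { ')' }

Taking the union: FOLLOW(P) = { ')' }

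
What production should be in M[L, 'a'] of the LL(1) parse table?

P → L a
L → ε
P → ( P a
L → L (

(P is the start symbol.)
To find M[L, 'a'], we find productions for L where 'a' is in the predict set (PREDICT(N → α) = (FIRST(α) \ {ε}) ∪ (FOLLOW(N) if α ⇒* ε)).

Relevant sets:
  FIRST(L) = { '(', ε }
  FOLLOW(L) = { '(', 'a' }

L → ε: PREDICT = { '(', 'a' }
  'a' is in predict set, so this production goes in M[L, 'a']
L → L (: PREDICT = { '(' }

M[L, 'a'] = L → ε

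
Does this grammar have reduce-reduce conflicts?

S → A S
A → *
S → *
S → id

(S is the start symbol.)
A reduce-reduce conflict occurs when an LR(0) state has two complete items [A → α .] and [B → β .] — both call for a reduction, and with no lookahead the parser cannot choose between them.

Augment with S' → S and build the canonical LR(0) collection (I0 = CLOSURE({[S' → . S]}), then GOTO on every symbol after a dot until no new states appear). It has 6 states:
  I0: { [A → . *], [S → . *], [S → . A S], [S → . id], [S' → . S] }  — shift
  I1: { [A → * .], [S → * .] }  — 2 reduces
  I2: { [A → . *], [S → . *], [S → . A S], [S → . id], [S → A . S] }  — shift
  I3: { [S' → S .] }  — accept
  I4: { [S → id .] }  — reduce
  I5: { [S → A S .] }  — reduce

I1 contains complete items [A → * .], [S → * .] — reduce-reduce conflict.

Answer: Yes — I1: [A → * .] vs [S → * .]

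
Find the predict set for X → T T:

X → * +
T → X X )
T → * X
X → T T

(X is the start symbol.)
{ '*' }

PREDICT(X → T T) = (FIRST(RHS) \ {ε}) ∪ (FOLLOW(X) if ε ∈ FIRST(RHS), i.e. RHS ⇒* ε)
FIRST(T) = { '*' }
FIRST(T T) = { '*' }
ε ∉ FIRST(T T), so FOLLOW(X) is not added.
PREDICT(X → T T) = { '*' }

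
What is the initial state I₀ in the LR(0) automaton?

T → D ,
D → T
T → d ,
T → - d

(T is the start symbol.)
First, augment the grammar with T' → T
I₀ = CLOSURE({ [T' → . T] }):
  [T' → . T] has the dot before T: add [T → . D ,], [T → . d ,], [T → . - d]
  [T → . D ,] has the dot before D: add [D → . T]
No further items can be added.

I₀ = { [D → . T], [T → . - d], [T → . D ,], [T → . d ,], [T' → . T] }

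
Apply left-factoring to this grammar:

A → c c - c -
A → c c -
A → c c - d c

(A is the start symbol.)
Left-factoring transforms A → αβ₁ | αβ₂ into A → αA' and A' → β₁ | β₂
(α is the longest common prefix among the alternatives). Repeat until
no nonterminal has two alternatives with a common prefix.

Round 1: A has alternatives sharing prefix 'c c -'. Introduce A': A → c c - A'
  Add: A' → c -
  Add: A' → ε
  Add: A' → d c

No remaining common prefixes — done.

Resulting grammar:
A → c c - A'
A' → c -
A' → ε
A' → d c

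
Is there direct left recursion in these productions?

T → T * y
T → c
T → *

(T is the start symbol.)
T → T * y: LEFT RECURSIVE (starts with T)
T → c: starts with c
T → *: starts with '*'

The grammar has direct left recursion on: T.

Answer: Yes, T is left-recursive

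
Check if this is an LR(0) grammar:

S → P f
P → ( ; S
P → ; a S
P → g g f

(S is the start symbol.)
A grammar is LR(0) if no state in the canonical LR(0) collection has:
  - both a shift item (dot before a terminal) and a complete item (shift-reduce conflict), or
  - two or more complete items (reduce-reduce conflict; the accept item [S' → S .] counts as a complete item here).

Augment with S' → S and build the canonical LR(0) collection (I0 = CLOSURE({[S' → . S]}), then GOTO on every symbol after a dot until no new states appear). It has 13 states:
  I0: { [P → . ( ; S], [P → . ; a S], [P → . g g f], [S → . P f], [S' → . S] }  — shift
  I1: { [P → ( . ; S] }  — shift
  I2: { [P → ; . a S] }  — shift
  I3: { [S → P . f] }  — shift
  I4: { [S' → S .] }  — accept
  I5: { [P → g . g f] }  — shift
  I6: { [P → g g . f] }  — shift
  I7: { [P → g g f .] }  — reduce
  I8: { [S → P f .] }  — reduce
  I9: { [P → . ( ; S], [P → . ; a S], [P → . g g f], [P → ; a . S], [S → . P f] }  — shift
  I10: { [P → ; a S .] }  — reduce
  I11: { [P → ( ; . S], [P → . ( ; S], [P → . ; a S], [P → . g g f], [S → . P f] }  — shift
  I12: { [P → ( ; S .] }  — reduce

Every state is either a pure shift/goto state or contains exactly one complete item and nothing to shift — no conflicts. The grammar is LR(0).

Answer: Yes, the grammar is LR(0)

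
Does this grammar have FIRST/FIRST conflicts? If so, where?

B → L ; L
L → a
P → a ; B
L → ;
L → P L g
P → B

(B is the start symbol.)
Yes. L → a / L → P L g on { 'a' }; L → ';' / L → P L g on { ';' }; P → a ';' B / P → B on { 'a' }

FIRST sets of the non-terminals at (or reachable through a nullable prefix from) the front of some alternative:
  FIRST(P) = { ';', 'a' }
  FIRST(B) = { ';', 'a' }

Productions for L:
  L → a: FIRST = { 'a' }
  L → ;: FIRST = { ';' }
  L → P L g: FIRST = { ';', 'a' }
Productions for P:
  P → a ; B: FIRST = { 'a' }
  P → B: FIRST = { ';', 'a' }
B has only one production, so no FIRST/FIRST conflict is possible there.

Conflict for L: L → a and L → P L g
  Overlap: { 'a' }
Conflict for L: L → ; and L → P L g
  Overlap: { ';' }
Conflict for P: P → a ; B and P → B
  Overlap: { 'a' }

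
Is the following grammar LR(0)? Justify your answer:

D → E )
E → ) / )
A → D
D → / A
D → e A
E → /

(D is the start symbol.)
No. Shift-reduce conflict between [E → / .] and [D → . / A]

A grammar is LR(0) if no state in the canonical LR(0) collection has:
  - both a shift item (dot before a terminal) and a complete item (shift-reduce conflict), or
  - two or more complete items (reduce-reduce conflict; the accept item [D' → D .] counts as a complete item here).

Augment with D' → D and build the canonical LR(0) collection (I0 = CLOSURE({[D' → . D]}), then GOTO on every symbol after a dot until no new states appear). It has 12 states:
  I0: { [D → . / A], [D → . E )], [D → . e A], [D' → . D], [E → . ) / )], [E → . /] }  — shift
  I1: { [E → ) . / )] }  — shift
  I2: { [A → . D], [D → . / A], [D → . E )], [D → . e A], [D → / . A], [E → . ) / )], [E → . /], [E → / .] }  — shift, reduce
  I3: { [D' → D .] }  — accept
  I4: { [D → E . )] }  — shift
  I5: { [A → . D], [D → . / A], [D → . E )], [D → . e A], [D → e . A], [E → . ) / )], [E → . /] }  — shift
  I6: { [D → e A .] }  — reduce
  I7: { [A → D .] }  — reduce
  I8: { [D → E ) .] }  — reduce
  I9: { [D → / A .] }  — reduce
  I10: { [E → ) / . )] }  — shift
  I11: { [E → ) / ) .] }  — reduce

Conflict in state I2:
  Shift-reduce conflict between [E → / .] and [D → . / A]
So the grammar is NOT LR(0).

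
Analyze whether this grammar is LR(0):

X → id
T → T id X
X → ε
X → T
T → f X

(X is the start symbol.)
No. Shift-reduce conflict between [X → .] and [T → . f X]

A grammar is LR(0) if no state in the canonical LR(0) collection has:
  - both a shift item (dot before a terminal) and a complete item (shift-reduce conflict), or
  - two or more complete items (reduce-reduce conflict; the accept item [X' → X .] counts as a complete item here).

Augment with X' → X and build the canonical LR(0) collection (I0 = CLOSURE({[X' → . X]}), then GOTO on every symbol after a dot until no new states appear). It has 8 states:
  I0: { [T → . T id X], [T → . f X], [X → . T], [X → . id], [X → .], [X' → . X] }  — shift, reduce
  I1: { [T → T . id X], [X → T .] }  — shift, reduce
  I2: { [X' → X .] }  — accept
  I3: { [T → . T id X], [T → . f X], [T → f . X], [X → . T], [X → . id], [X → .] }  — shift, reduce
  I4: { [X → id .] }  — reduce
  I5: { [T → f X .] }  — reduce
  I6: { [T → . T id X], [T → . f X], [T → T id . X], [X → . T], [X → . id], [X → .] }  — shift, reduce
  I7: { [T → T id X .] }  — reduce

Conflict in state I0:
  Shift-reduce conflict between [X → .] and [T → . f X]
So the grammar is NOT LR(0).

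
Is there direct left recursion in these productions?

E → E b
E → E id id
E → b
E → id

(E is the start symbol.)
Yes, E is left-recursive

E → E b: LEFT RECURSIVE (starts with E)
E → E id id: LEFT RECURSIVE (starts with E)
E → b: starts with b
E → id: starts with id

The grammar has direct left recursion on: E.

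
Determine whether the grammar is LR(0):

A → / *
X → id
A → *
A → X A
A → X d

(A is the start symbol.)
Yes, the grammar is LR(0)

A grammar is LR(0) if no state in the canonical LR(0) collection has:
  - both a shift item (dot before a terminal) and a complete item (shift-reduce conflict), or
  - two or more complete items (reduce-reduce conflict; the accept item [A' → A .] counts as a complete item here).

Augment with A' → A and build the canonical LR(0) collection (I0 = CLOSURE({[A' → . A]}), then GOTO on every symbol after a dot until no new states appear). It has 9 states:
  I0: { [A → . *], [A → . / *], [A → . X A], [A → . X d], [A' → . A], [X → . id] }  — shift
  I1: { [A → * .] }  — reduce
  I2: { [A → / . *] }  — shift
  I3: { [A' → A .] }  — accept
  I4: { [A → . *], [A → . / *], [A → . X A], [A → . X d], [A → X . A], [A → X . d], [X → . id] }  — shift
  I5: { [X → id .] }  — reduce
  I6: { [A → X A .] }  — reduce
  I7: { [A → X d .] }  — reduce
  I8: { [A → / * .] }  — reduce

Every state is either a pure shift/goto state or contains exactly one complete item and nothing to shift — no conflicts. The grammar is LR(0).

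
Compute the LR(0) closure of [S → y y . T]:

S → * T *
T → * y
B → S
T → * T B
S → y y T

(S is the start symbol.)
Start with: [S → y y . T]
  [S → y y . T] has the dot before T: add [T → . * y], [T → . * T B]
No further items can be added.

CLOSURE = { [S → y y . T], [T → . * T B], [T → . * y] }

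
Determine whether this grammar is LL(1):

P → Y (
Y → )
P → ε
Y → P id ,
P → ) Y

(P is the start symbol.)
A grammar is LL(1) if for each non-terminal N with multiple productions, the predict sets of those productions are pairwise disjoint, where PREDICT(N → α) = (FIRST(α) \ {ε}) ∪ (FOLLOW(N) if α ⇒* ε).

Relevant sets:
  FIRST(Y) = { ')', 'id' }
  FIRST(P) = { ')', 'id', ε }
  FOLLOW(P) = { $, 'id' }

For P:
  PREDICT(P → Y '(') = { ')', 'id' }
  PREDICT(P → ε) = { $, 'id' }
  PREDICT(P → ')' Y) = { ')' }
For Y:
  PREDICT(Y → ')') = { ')' }
  PREDICT(Y → P id ',') = { ')', 'id' }

Conflict found: Predict set conflict for P: { 'id' }
The grammar is NOT LL(1).

Answer: No. Predict set conflict for P: { 'id' }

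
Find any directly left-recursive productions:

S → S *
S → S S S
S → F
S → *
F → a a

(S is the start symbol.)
Direct left recursion occurs when N → N α for some non-terminal N (the right-hand side begins with the left-hand side itself).

S → S *: LEFT RECURSIVE (starts with S)
S → S S S: LEFT RECURSIVE (starts with S)
S → F: starts with F
S → *: starts with '*'
F → a a: starts with a

The grammar has direct left recursion on: S.

Answer: Yes, S is left-recursive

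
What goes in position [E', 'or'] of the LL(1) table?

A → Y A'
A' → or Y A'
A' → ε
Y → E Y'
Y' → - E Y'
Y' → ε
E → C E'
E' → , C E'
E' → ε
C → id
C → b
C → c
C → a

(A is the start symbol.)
To find M[E', 'or'], we find productions for E' where 'or' is in the predict set (PREDICT(N → α) = (FIRST(α) \ {ε}) ∪ (FOLLOW(N) if α ⇒* ε)).

Relevant sets:
  FOLLOW(E') = { $, '-', 'or' }

E' → , C E': PREDICT = { ',' }
E' → ε: PREDICT = { $, '-', 'or' }
  'or' is in predict set, so this production goes in M[E', 'or']

M[E', 'or'] = E' → ε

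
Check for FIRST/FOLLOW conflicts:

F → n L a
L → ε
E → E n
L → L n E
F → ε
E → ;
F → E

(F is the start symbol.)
Yes. L → L n E with FOLLOW(L) on { 'n' }

Nullable non-terminals: F, L.
FIRST sets used below: FIRST(E) = { ';' }, FIRST(L) = { 'n', ε }

F: nullable alternative(s) F → ε; FOLLOW(F) = { $ }
  F → n L a: FIRST \ {ε} = { 'n' } — disjoint from FOLLOW(F)
  F → ε: FIRST \ {ε} = { } — this is the only nullable alternative, skip
  F → E: FIRST \ {ε} = { ';' } — disjoint from FOLLOW(F)

L: nullable alternative(s) L → ε; FOLLOW(L) = { 'a', 'n' }
  L → ε: FIRST \ {ε} = { } — this is the only nullable alternative, skip
  L → L n E: FIRST \ {ε} = { 'n' } — overlaps FOLLOW(L) on { 'n' }: CONFLICT

E has no nullable alternative, so no FIRST/FOLLOW check is needed there.

So the grammar has 1 FIRST/FOLLOW conflict (marked CONFLICT above).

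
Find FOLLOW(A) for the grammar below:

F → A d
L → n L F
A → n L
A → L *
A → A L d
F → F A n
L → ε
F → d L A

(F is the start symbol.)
{ $, '*', 'd', 'n' }

To compute FOLLOW(A), find every occurrence of A on a right-hand side N → α A β: add FIRST(β) \ {ε}, and if β is empty or nullable also add FOLLOW(N). Iterate to a fixed point.

In F → A d: A is followed by d, add FIRST(d) \ {ε} = { 'd' }
In A → A L d: A is followed by L d, add FIRST(L d) \ {ε} = { 'd', 'n' }
In F → F A n: A is followed by n, add FIRST(n) \ {ε} = { 'n' }
In F → d L A: A is at the end, add FOLLOW(F)

The FOLLOW sets referred to above (computed the same way, to a fixed point):
  FOLLOW(F) = { $, '*', 'd', 'n' }

Taking the union: FOLLOW(A) = { $, '*', 'd', 'n' }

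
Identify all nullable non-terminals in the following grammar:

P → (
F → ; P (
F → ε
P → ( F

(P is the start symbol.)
ε-productions: F → ε
So F is immediately nullable.
No further non-terminal can be added: every production for the remaining non-terminals contains a terminal or a non-nullable non-terminal.
Nullable = { 'F' }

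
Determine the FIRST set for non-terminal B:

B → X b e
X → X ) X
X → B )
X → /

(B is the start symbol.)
{ '/' }

FIRST sets of the other non-terminals involved (by the same procedure, iterated to a fixed point):
  FIRST(X) = { '/' }

From B → X b e:
  - X is a non-terminal: add FIRST(X) \ {ε} = { '/' }
    X is not nullable, so stop

Collecting: FIRST(B) = { '/' }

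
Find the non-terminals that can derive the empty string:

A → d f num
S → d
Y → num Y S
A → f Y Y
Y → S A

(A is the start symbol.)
None

A non-terminal is nullable if it can derive ε (the empty string): either it has an ε-production, or it has a production whose right-hand side consists entirely of nullable non-terminals.

There are no ε-productions, so no non-terminal can derive ε.
No non-terminals are nullable.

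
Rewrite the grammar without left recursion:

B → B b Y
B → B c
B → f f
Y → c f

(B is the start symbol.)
B is directly left-recursive. The standard transformation for
  A → A α₁ | ... | A α_m | β₁ | ... | β_n
is
  A  → β₁ A' | ... | β_n A'
  A' → α₁ A' | ... | α_m A' | ε

B → f f becomes B → f f B'
B → B b Y becomes B' → b Y B'
B → B c becomes B' → c B'
Add B' → ε

Productions for other non-terminals are unchanged:
  Y → c f

Resulting grammar:
B → f f B'
B' → b Y B'
B' → c B'
B' → ε
Y → c f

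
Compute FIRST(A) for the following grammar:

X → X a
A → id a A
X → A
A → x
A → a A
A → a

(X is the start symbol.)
From A → id a A:
  - id is a terminal: add 'id' and stop
From A → x:
  - x is a terminal: add 'x' and stop
From A → a A:
  - a is a terminal: add 'a' and stop
From A → a:
  - a is a terminal: add 'a' and stop

Collecting: FIRST(A) = { 'a', 'id', 'x' }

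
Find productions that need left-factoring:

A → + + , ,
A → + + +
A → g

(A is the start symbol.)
Yes, A has productions with common prefix '+ +'

Left-factoring is needed when two productions for the same non-terminal
share a common prefix on the right-hand side.

Productions for A:
  A → + + , ,
  A → + + +
  A → g

Found common prefix '+ +' in productions for A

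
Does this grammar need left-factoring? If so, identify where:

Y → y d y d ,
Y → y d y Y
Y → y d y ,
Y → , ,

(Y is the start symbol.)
Yes, Y has productions with common prefix 'y d y'

Left-factoring is needed when two productions for the same non-terminal
share a common prefix on the right-hand side.

Productions for Y:
  Y → y d y d ,
  Y → y d y Y
  Y → y d y ,
  Y → , ,

Found common prefix 'y d y' in productions for Y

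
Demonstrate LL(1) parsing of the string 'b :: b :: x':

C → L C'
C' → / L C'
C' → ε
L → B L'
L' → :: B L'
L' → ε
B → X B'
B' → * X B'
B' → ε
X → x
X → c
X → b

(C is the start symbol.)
Stack is shown with the top on the left.

Stack         Input          Action
-----------------------------------
C $           b :: b :: x $  output C → L C'
L C' $        b :: b :: x $  output L → B L'
B L' C' $     b :: b :: x $  output B → X B'
X B' L' C' $  b :: b :: x $  output X → b
b B' L' C' $  b :: b :: x $  match 'b'
B' L' C' $    :: b :: x $    output B' → ε
L' C' $       :: b :: x $    output L' → :: B L'
:: B L' C' $  :: b :: x $    match '::'
B L' C' $     b :: x $       output B → X B'
X B' L' C' $  b :: x $       output X → b
b B' L' C' $  b :: x $       match 'b'
B' L' C' $    :: x $         output B' → ε
L' C' $       :: x $         output L' → :: B L'
:: B L' C' $  :: x $         match '::'
B L' C' $     x $            output B → X B'
X B' L' C' $  x $            output X → x
x B' L' C' $  x $            match 'x'
B' L' C' $    $              output B' → ε
L' C' $       $              output L' → ε
C' $          $              output C' → ε
$             $              accept

The string is accepted.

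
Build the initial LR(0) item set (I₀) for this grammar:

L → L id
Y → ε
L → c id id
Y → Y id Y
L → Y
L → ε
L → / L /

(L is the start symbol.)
{ [L → . / L /], [L → . L id], [L → . Y], [L → . c id id], [L → .], [L' → . L], [Y → . Y id Y], [Y → .] }

First, augment the grammar with L' → L
I₀ = CLOSURE({ [L' → . L] }):
  [L' → . L] has the dot before L: add [L → . L id], [L → . c id id], [L → . Y], [L → .], [L → . / L /]
  [L → . Y] has the dot before Y: add [Y → .], [Y → . Y id Y]
No further items can be added.

I₀ = { [L → . / L /], [L → . L id], [L → . Y], [L → . c id id], [L → .], [L' → . L], [Y → . Y id Y], [Y → .] }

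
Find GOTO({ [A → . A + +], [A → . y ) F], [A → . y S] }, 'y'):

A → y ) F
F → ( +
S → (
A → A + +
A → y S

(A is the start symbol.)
{ [A → y . ) F], [A → y . S], [S → . (] }

GOTO(I, 'y') = CLOSURE({ [A → αX.β] : [A → α.Xβ] ∈ I, X = 'y' })

Items with dot before 'y', with the dot advanced:
  [A → . y ) F] → [A → y . ) F]
  [A → . y S] → [A → y . S]
Closure of the advanced items:
  [A → y . S] has the dot before S: add [S → . (]

GOTO = { [A → y . ) F], [A → y . S], [S → . (] }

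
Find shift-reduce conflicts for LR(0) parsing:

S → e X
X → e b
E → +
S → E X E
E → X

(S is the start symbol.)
Augment with S' → S and build the canonical LR(0) collection (I0 = CLOSURE({[S' → . S]}), then GOTO on every symbol after a dot until no new states appear). It has 11 states:
  I0: { [E → . +], [E → . X], [S → . E X E], [S → . e X], [S' → . S], [X → . e b] }  — shift
  I1: { [E → + .] }  — reduce
  I2: { [S → E . X E], [X → . e b] }  — shift
  I3: { [S' → S .] }  — accept
  I4: { [E → X .] }  — reduce
  I5: { [S → e . X], [X → . e b], [X → e . b] }  — shift
  I6: { [S → e X .] }  — reduce
  I7: { [X → e b .] }  — reduce
  I8: { [X → e . b] }  — shift
  I9: { [E → . +], [E → . X], [S → E X . E], [X → . e b] }  — shift
  I10: { [S → E X E .] }  — reduce

No state contains both a complete item and a shift item.

Answer: No shift-reduce conflicts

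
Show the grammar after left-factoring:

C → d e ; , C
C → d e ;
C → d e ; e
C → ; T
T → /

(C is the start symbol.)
Left-factoring transforms A → αβ₁ | αβ₂ into A → αA' and A' → β₁ | β₂
(α is the longest common prefix among the alternatives). Repeat until
no nonterminal has two alternatives with a common prefix.

Round 1: C has alternatives sharing prefix 'd e ;'. Introduce C': C → d e ; C'
  Add: C' → , C
  Add: C' → ε
  Add: C' → e

No remaining common prefixes — done.

Resulting grammar:
C → d e ; C'
C' → , C
C' → ε
C' → e
C → ; T
T → /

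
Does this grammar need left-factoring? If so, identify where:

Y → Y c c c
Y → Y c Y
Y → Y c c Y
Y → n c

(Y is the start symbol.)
Yes, Y has productions with common prefix 'Y c'

Left-factoring is needed when two productions for the same non-terminal
share a common prefix on the right-hand side.

Productions for Y:
  Y → Y c c c
  Y → Y c Y
  Y → Y c c Y
  Y → n c

Found common prefix 'Y c' in productions for Y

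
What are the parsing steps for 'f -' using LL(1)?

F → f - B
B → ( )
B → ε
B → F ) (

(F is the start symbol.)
Stack is shown with the top on the left.

Stack    Input  Action
----------------------
F $      f - $  output F → f - B
f - B $  f - $  match 'f'
- B $    - $    match '-'
B $      $      output B → ε
$        $      accept

The string is accepted.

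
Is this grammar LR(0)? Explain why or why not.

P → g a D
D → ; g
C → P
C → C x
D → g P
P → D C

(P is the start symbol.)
Augment with P' → P and build the canonical LR(0) collection (I0 = CLOSURE({[P' → . P]}), then GOTO on every symbol after a dot until no new states appear). It has 13 states:
  I0: { [D → . ; g], [D → . g P], [P → . D C], [P → . g a D], [P' → . P] }  — shift
  I1: { [D → ; . g] }  — shift
  I2: { [C → . C x], [C → . P], [D → . ; g], [D → . g P], [P → . D C], [P → . g a D], [P → D . C] }  — shift
  I3: { [P' → P .] }  — accept
  I4: { [D → . ; g], [D → . g P], [D → g . P], [P → . D C], [P → . g a D], [P → g . a D] }  — shift
  I5: { [D → g P .] }  — reduce
  I6: { [D → . ; g], [D → . g P], [P → g a . D] }  — shift
  I7: { [P → g a D .] }  — reduce
  I8: { [D → . ; g], [D → . g P], [D → g . P], [P → . D C], [P → . g a D] }  — shift
  I9: { [C → C . x], [P → D C .] }  — shift, reduce
  I10: { [C → P .] }  — reduce
  I11: { [C → C x .] }  — reduce
  I12: { [D → ; g .] }  — reduce

Conflict in state I9:
  Shift-reduce conflict between [P → D C .] and [C → C . x]
So the grammar is NOT LR(0).

Answer: No. Shift-reduce conflict between [P → D C .] and [C → C . x]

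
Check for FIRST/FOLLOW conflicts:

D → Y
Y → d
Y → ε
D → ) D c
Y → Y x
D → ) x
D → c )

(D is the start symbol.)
A FIRST/FOLLOW conflict occurs when a non-terminal N has a nullable alternative N → β (β ⇒* ε) and another alternative N → α with FIRST(α) ∩ FOLLOW(N) ≠ ∅: on such a lookahead the parser cannot decide between expanding α and letting N vanish via β.

Nullable non-terminals: D, Y.
FIRST sets used below: FIRST(Y) = { 'd', 'x', ε }

D: nullable alternative(s) D → Y; FOLLOW(D) = { $, 'c' }
  D → Y: FIRST \ {ε} = { 'd', 'x' } — this is the only nullable alternative, skip
  D → ) D c: FIRST \ {ε} = { ')' } — disjoint from FOLLOW(D)
  D → ) x: FIRST \ {ε} = { ')' } — disjoint from FOLLOW(D)
  D → c ): FIRST \ {ε} = { 'c' } — overlaps FOLLOW(D) on { 'c' }: CONFLICT

Y: nullable alternative(s) Y → ε; FOLLOW(Y) = { $, 'c', 'x' }
  Y → d: FIRST \ {ε} = { 'd' } — disjoint from FOLLOW(Y)
  Y → ε: FIRST \ {ε} = { } — this is the only nullable alternative, skip
  Y → Y x: FIRST \ {ε} = { 'd', 'x' } — overlaps FOLLOW(Y) on { 'x' }: CONFLICT

So the grammar has 2 FIRST/FOLLOW conflicts (marked CONFLICT above).

Answer: Yes. D → c ')' with FOLLOW(D) on { 'c' }; Y → Y x with FOLLOW(Y) on { 'x' }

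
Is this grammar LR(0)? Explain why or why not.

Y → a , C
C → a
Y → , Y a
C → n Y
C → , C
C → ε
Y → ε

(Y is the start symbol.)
A grammar is LR(0) if no state in the canonical LR(0) collection has:
  - both a shift item (dot before a terminal) and a complete item (shift-reduce conflict), or
  - two or more complete items (reduce-reduce conflict; the accept item [Y' → Y .] counts as a complete item here).

Augment with Y' → Y and build the canonical LR(0) collection (I0 = CLOSURE({[Y' → . Y]}), then GOTO on every symbol after a dot until no new states appear). It has 13 states:
  I0: { [Y → . , Y a], [Y → . a , C], [Y → .], [Y' → . Y] }  — shift, reduce
  I1: { [Y → , . Y a], [Y → . , Y a], [Y → . a , C], [Y → .] }  — shift, reduce
  I2: { [Y' → Y .] }  — accept
  I3: { [Y → a . , C] }  — shift
  I4: { [C → . , C], [C → . a], [C → . n Y], [C → .], [Y → a , . C] }  — shift, reduce
  I5: { [C → , . C], [C → . , C], [C → . a], [C → . n Y], [C → .] }  — shift, reduce
  I6: { [Y → a , C .] }  — reduce
  I7: { [C → a .] }  — reduce
  I8: { [C → n . Y], [Y → . , Y a], [Y → . a , C], [Y → .] }  — shift, reduce
  I9: { [C → n Y .] }  — reduce
  I10: { [C → , C .] }  — reduce
  I11: { [Y → , Y . a] }  — shift
  I12: { [Y → , Y a .] }  — reduce

Conflict in state I0:
  Shift-reduce conflict between [Y → .] and [Y → . , Y a]
So the grammar is NOT LR(0).

Answer: No. Shift-reduce conflict between [Y → .] and [Y → . , Y a]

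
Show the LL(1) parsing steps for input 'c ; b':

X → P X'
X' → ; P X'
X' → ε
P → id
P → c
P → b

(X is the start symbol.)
LL(1) parsing maintains a stack (initially the start symbol over $) and the input. At each step: if the stack top is a terminal, match it against the current input token; if it is a non-terminal N, replace it with the RHS of M[N, lookahead] (the unique production whose predict set contains the lookahead).

Stack is shown with the top on the left.

Stack     Input    Action
-------------------------
X $       c ; b $  output X → P X'
P X' $    c ; b $  output P → c
c X' $    c ; b $  match 'c'
X' $      ; b $    output X' → ; P X'
; P X' $  ; b $    match ';'
P X' $    b $      output P → b
b X' $    b $      match 'b'
X' $      $        output X' → ε
$         $        accept

The string is accepted.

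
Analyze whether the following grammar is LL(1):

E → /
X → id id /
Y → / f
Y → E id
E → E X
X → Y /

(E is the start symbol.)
No. Predict set conflict for E: { '/' }

A grammar is LL(1) if for each non-terminal N with multiple productions, the predict sets of those productions are pairwise disjoint, where PREDICT(N → α) = (FIRST(α) \ {ε}) ∪ (FOLLOW(N) if α ⇒* ε).

Relevant sets:
  FIRST(E) = { '/' }
  FIRST(Y) = { '/' }

For E:
  PREDICT(E → '/') = { '/' }
  PREDICT(E → E X) = { '/' }
For X:
  PREDICT(X → id id '/') = { 'id' }
  PREDICT(X → Y '/') = { '/' }
For Y:
  PREDICT(Y → '/' f) = { '/' }
  PREDICT(Y → E id) = { '/' }

Conflict found: Predict set conflict for E: { '/' }
The grammar is NOT LL(1).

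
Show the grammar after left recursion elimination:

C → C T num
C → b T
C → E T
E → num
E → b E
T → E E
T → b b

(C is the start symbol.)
C → b T C'
C → E T C'
C' → T num C'
C' → ε
E → num
E → b E
T → E E
T → b b

C is directly left-recursive. The standard transformation for
  A → A α₁ | ... | A α_m | β₁ | ... | β_n
is
  A  → β₁ A' | ... | β_n A'
  A' → α₁ A' | ... | α_m A' | ε

C → b T becomes C → b T C'
C → E T becomes C → E T C'
C → C T num becomes C' → T num C'
Add C' → ε

Productions for other non-terminals are unchanged:
  E → num
  E → b E
  T → E E
  T → b b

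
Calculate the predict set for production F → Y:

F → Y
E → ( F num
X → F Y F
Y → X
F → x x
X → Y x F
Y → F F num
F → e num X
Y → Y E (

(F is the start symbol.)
PREDICT(F → Y) = (FIRST(RHS) \ {ε}) ∪ (FOLLOW(F) if ε ∈ FIRST(RHS), i.e. RHS ⇒* ε)
FIRST(Y) = { 'e', 'x' }
FIRST(Y) = { 'e', 'x' }
ε ∉ FIRST(Y), so FOLLOW(F) is not added.
PREDICT(F → Y) = { 'e', 'x' }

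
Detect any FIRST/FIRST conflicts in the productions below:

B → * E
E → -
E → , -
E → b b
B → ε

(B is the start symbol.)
A FIRST/FIRST conflict occurs when two productions N → α and N → β for the same non-terminal have FIRST(α) ∩ FIRST(β) ≠ ∅ (with ε ∈ FIRST of a nullable right-hand side, so two nullable alternatives also conflict).

Productions for B:
  B → * E: FIRST = { '*' }
  B → ε: FIRST = { ε }
Productions for E:
  E → -: FIRST = { '-' }
  E → , -: FIRST = { ',' }
  E → b b: FIRST = { 'b' }

All alternatives of each non-terminal have pairwise disjoint FIRST sets.

Answer: No FIRST/FIRST conflicts.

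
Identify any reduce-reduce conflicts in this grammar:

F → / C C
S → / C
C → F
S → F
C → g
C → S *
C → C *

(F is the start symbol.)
A reduce-reduce conflict occurs when an LR(0) state has two complete items [A → α .] and [B → β .] — both call for a reduction, and with no lookahead the parser cannot choose between them.

Augment with F' → F and build the canonical LR(0) collection (I0 = CLOSURE({[F' → . F]}), then GOTO on every symbol after a dot until no new states appear). It has 12 states:
  I0: { [F → . / C C], [F' → . F] }  — shift
  I1: { [C → . C *], [C → . F], [C → . S *], [C → . g], [F → . / C C], [F → / . C C], [S → . / C], [S → . F] }  — shift
  I2: { [F' → F .] }  — accept
  I3: { [C → . C *], [C → . F], [C → . S *], [C → . g], [F → . / C C], [F → / . C C], [S → . / C], [S → . F], [S → / . C] }  — shift
  I4: { [C → . C *], [C → . F], [C → . S *], [C → . g], [C → C . *], [F → . / C C], [F → / C . C], [S → . / C], [S → . F] }  — shift
  I5: { [C → F .], [S → F .] }  — 2 reduces
  I6: { [C → S . *] }  — shift
  I7: { [C → g .] }  — reduce
  I8: { [C → S * .] }  — reduce
  I9: { [C → C * .] }  — reduce
  I10: { [C → C . *], [F → / C C .] }  — shift, reduce
  I11: { [C → . C *], [C → . F], [C → . S *], [C → . g], [C → C . *], [F → . / C C], [F → / C . C], [S → . / C], [S → . F], [S → / C .] }  — shift, reduce

I5 contains complete items [C → F .], [S → F .] — reduce-reduce conflict.

Answer: Yes — I5: [C → F .] vs [S → F .]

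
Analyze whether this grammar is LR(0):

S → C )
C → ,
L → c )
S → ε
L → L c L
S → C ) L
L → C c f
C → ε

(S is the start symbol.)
A grammar is LR(0) if no state in the canonical LR(0) collection has:
  - both a shift item (dot before a terminal) and a complete item (shift-reduce conflict), or
  - two or more complete items (reduce-reduce conflict; the accept item [S' → S .] counts as a complete item here).

Augment with S' → S and build the canonical LR(0) collection (I0 = CLOSURE({[S' → . S]}), then GOTO on every symbol after a dot until no new states appear). It has 13 states:
  I0: { [C → . ,], [C → .], [S → . C ) L], [S → . C )], [S → .], [S' → . S] }  — shift, 2 reduces
  I1: { [C → , .] }  — reduce
  I2: { [S → C . ) L], [S → C . )] }  — shift
  I3: { [S' → S .] }  — accept
  I4: { [C → . ,], [C → .], [L → . C c f], [L → . L c L], [L → . c )], [S → C ) . L], [S → C ) .] }  — shift, 2 reduces
  I5: { [L → C . c f] }  — shift
  I6: { [L → L . c L], [S → C ) L .] }  — shift, reduce
  I7: { [L → c . )] }  — shift
  I8: { [L → c ) .] }  — reduce
  I9: { [C → . ,], [C → .], [L → . C c f], [L → . L c L], [L → . c )], [L → L c . L] }  — shift, reduce
  I10: { [L → L . c L], [L → L c L .] }  — shift, reduce
  I11: { [L → C c . f] }  — shift
  I12: { [L → C c f .] }  — reduce

Conflict in state I0:
  Shift-reduce conflict between [C → .] and [C → . ,]
So the grammar is NOT LR(0).

Answer: No. Shift-reduce conflict between [C → .] and [C → . ,]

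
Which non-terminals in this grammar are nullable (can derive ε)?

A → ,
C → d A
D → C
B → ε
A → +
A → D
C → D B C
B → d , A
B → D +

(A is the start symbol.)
{ 'B' }

A non-terminal is nullable if it can derive ε (the empty string): either it has an ε-production, or it has a production whose right-hand side consists entirely of nullable non-terminals.

ε-productions: B → ε
So B is immediately nullable.
No further non-terminal can be added: every production for the remaining non-terminals contains a terminal or a non-nullable non-terminal.
Nullable = { 'B' }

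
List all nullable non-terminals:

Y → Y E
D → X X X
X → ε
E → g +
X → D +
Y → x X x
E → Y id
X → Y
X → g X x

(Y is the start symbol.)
A non-terminal is nullable if it can derive ε (the empty string): either it has an ε-production, or it has a production whose right-hand side consists entirely of nullable non-terminals.

ε-productions: X → ε
So X is immediately nullable.
D → X X X: every symbol on the right is nullable, so D is nullable too.
No further non-terminal can be added: every production for the remaining non-terminals contains a terminal or a non-nullable non-terminal.
Nullable = { 'D', 'X' }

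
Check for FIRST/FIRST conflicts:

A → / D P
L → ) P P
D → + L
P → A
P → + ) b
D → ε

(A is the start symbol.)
FIRST sets of the non-terminals at (or reachable through a nullable prefix from) the front of some alternative:
  FIRST(A) = { '/' }

Productions for D:
  D → + L: FIRST = { '+' }
  D → ε: FIRST = { ε }
Productions for P:
  P → A: FIRST = { '/' }
  P → + ) b: FIRST = { '+' }
A, L have only one production, so no FIRST/FIRST conflict is possible there.

All alternatives of each non-terminal have pairwise disjoint FIRST sets.

Answer: No FIRST/FIRST conflicts.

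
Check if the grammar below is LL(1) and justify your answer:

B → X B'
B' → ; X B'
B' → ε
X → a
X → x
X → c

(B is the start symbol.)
A grammar is LL(1) if for each non-terminal N with multiple productions, the predict sets of those productions are pairwise disjoint, where PREDICT(N → α) = (FIRST(α) \ {ε}) ∪ (FOLLOW(N) if α ⇒* ε).

Relevant sets:
  FOLLOW(B') = { $ }

For B':
  PREDICT(B' → ';' X B') = { ';' }
  PREDICT(B' → ε) = { $ }
For X:
  PREDICT(X → a) = { 'a' }
  PREDICT(X → x) = { 'x' }
  PREDICT(X → c) = { 'c' }
B has a single production, so nothing to check there.

All predict sets are disjoint. The grammar IS LL(1).

Answer: Yes, the grammar is LL(1).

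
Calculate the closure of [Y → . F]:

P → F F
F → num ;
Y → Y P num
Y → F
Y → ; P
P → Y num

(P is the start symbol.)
Start with: [Y → . F]
  [Y → . F] has the dot before F: add [F → . num ;]
No further items can be added.

CLOSURE = { [F → . num ;], [Y → . F] }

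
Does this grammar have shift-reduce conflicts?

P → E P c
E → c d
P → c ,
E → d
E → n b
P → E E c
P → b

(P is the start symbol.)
Yes — I13: [P → E E c .] vs [E → c . d]

Augment with P' → P and build the canonical LR(0) collection (I0 = CLOSURE({[P' → . P]}), then GOTO on every symbol after a dot until no new states appear). It has 14 states:
  I0: { [E → . c d], [E → . d], [E → . n b], [P → . E E c], [P → . E P c], [P → . b], [P → . c ,], [P' → . P] }  — shift
  I1: { [E → . c d], [E → . d], [E → . n b], [P → . E E c], [P → . E P c], [P → . b], [P → . c ,], [P → E . E c], [P → E . P c] }  — shift
  I2: { [P' → P .] }  — accept
  I3: { [P → b .] }  — reduce
  I4: { [E → c . d], [P → c . ,] }  — shift
  I5: { [E → d .] }  — reduce
  I6: { [E → n . b] }  — shift
  I7: { [E → n b .] }  — reduce
  I8: { [P → c , .] }  — reduce
  I9: { [E → c d .] }  — reduce
  I10: { [E → . c d], [E → . d], [E → . n b], [P → . E E c], [P → . E P c], [P → . b], [P → . c ,], [P → E . E c], [P → E . P c], [P → E E . c] }  — shift
  I11: { [P → E P . c] }  — shift
  I12: { [P → E P c .] }  — reduce
  I13: { [E → c . d], [P → E E c .], [P → c . ,] }  — shift, reduce

I13 contains reduce item [P → E E c .] and shift items [E → c . d], [P → c . ,] — shift-reduce conflict.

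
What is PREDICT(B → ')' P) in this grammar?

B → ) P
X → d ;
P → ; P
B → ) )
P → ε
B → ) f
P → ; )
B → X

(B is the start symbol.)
{ ')' }

PREDICT(B → ')' P) = (FIRST(RHS) \ {ε}) ∪ (FOLLOW(B) if ε ∈ FIRST(RHS), i.e. RHS ⇒* ε)
FIRST(')' P) = { ')' }
ε ∉ FIRST(')' P), so FOLLOW(B) is not added.
PREDICT(B → ')' P) = { ')' }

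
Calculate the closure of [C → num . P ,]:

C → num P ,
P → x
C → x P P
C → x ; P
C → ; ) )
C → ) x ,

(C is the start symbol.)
To compute CLOSURE, for each item [A → α.Bβ] where B is a non-terminal, add [B → .γ] for all productions B → γ; repeat for the newly added items until nothing changes.

Start with: [C → num . P ,]
  [C → num . P ,] has the dot before P: add [P → . x]
No further items can be added.

CLOSURE = { [C → num . P ,], [P → . x] }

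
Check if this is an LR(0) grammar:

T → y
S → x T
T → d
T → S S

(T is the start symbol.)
Yes, the grammar is LR(0)

Augment with T' → T and build the canonical LR(0) collection (I0 = CLOSURE({[T' → . T]}), then GOTO on every symbol after a dot until no new states appear). It has 8 states:
  I0: { [S → . x T], [T → . S S], [T → . d], [T → . y], [T' → . T] }  — shift
  I1: { [S → . x T], [T → S . S] }  — shift
  I2: { [T' → T .] }  — accept
  I3: { [T → d .] }  — reduce
  I4: { [S → . x T], [S → x . T], [T → . S S], [T → . d], [T → . y] }  — shift
  I5: { [T → y .] }  — reduce
  I6: { [S → x T .] }  — reduce
  I7: { [T → S S .] }  — reduce

Every state is either a pure shift/goto state or contains exactly one complete item and nothing to shift — no conflicts. The grammar is LR(0).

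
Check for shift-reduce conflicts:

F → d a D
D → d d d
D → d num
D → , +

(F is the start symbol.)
Augment with F' → F and build the canonical LR(0) collection (I0 = CLOSURE({[F' → . F]}), then GOTO on every symbol after a dot until no new states appear). It has 11 states:
  I0: { [F → . d a D], [F' → . F] }  — shift
  I1: { [F' → F .] }  — accept
  I2: { [F → d . a D] }  — shift
  I3: { [D → . , +], [D → . d d d], [D → . d num], [F → d a . D] }  — shift
  I4: { [D → , . +] }  — shift
  I5: { [F → d a D .] }  — reduce
  I6: { [D → d . d d], [D → d . num] }  — shift
  I7: { [D → d d . d] }  — shift
  I8: { [D → d num .] }  — reduce
  I9: { [D → d d d .] }  — reduce
  I10: { [D → , + .] }  — reduce

No state contains both a complete item and a shift item.

Answer: No shift-reduce conflicts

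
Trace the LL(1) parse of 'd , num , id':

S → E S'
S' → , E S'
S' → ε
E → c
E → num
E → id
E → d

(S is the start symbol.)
LL(1) parsing maintains a stack (initially the start symbol over $) and the input. At each step: if the stack top is a terminal, match it against the current input token; if it is a non-terminal N, replace it with the RHS of M[N, lookahead] (the unique production whose predict set contains the lookahead).

Stack is shown with the top on the left.

Stack     Input           Action
--------------------------------
S $       d , num , id $  output S → E S'
E S' $    d , num , id $  output E → d
d S' $    d , num , id $  match 'd'
S' $      , num , id $    output S' → , E S'
, E S' $  , num , id $    match ','
E S' $    num , id $      output E → num
num S' $  num , id $      match 'num'
S' $      , id $          output S' → , E S'
, E S' $  , id $          match ','
E S' $    id $            output E → id
id S' $   id $            match 'id'
S' $      $               output S' → ε
$         $               accept

The string is accepted.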